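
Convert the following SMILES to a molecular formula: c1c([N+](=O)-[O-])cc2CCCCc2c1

C10H11NO2

Heavy atoms from the SMILES: 10 C, 1 N, 2 O.
Implicit hydrogens by atom environment:
  4 × C: 2 H each → 8
  3 × C (aromatic): 1 H each → 3
  3 × C (aromatic): no H
  1 × N (charge +1): no H
  1 × O: no H
  1 × O (charge -1): no H
  Total hydrogens = 11.
Molecular formula: C10H11NO2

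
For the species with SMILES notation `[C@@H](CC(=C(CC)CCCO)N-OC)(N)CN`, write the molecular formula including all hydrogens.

Heavy atoms from the SMILES: 11 C, 3 N, 2 O.
Implicit hydrogens by atom environment:
  6 × C: 2 H each → 12
  2 × C: 3 H each → 6
  2 × C: no H
  2 × N: 2 H each → 4
  1 × C: 1 H
  1 × N: 1 H
  1 × O: 1 H
  1 × O: no H
  Total hydrogens = 25.
Molecular formula: C11H25N3O2

C11H25N3O2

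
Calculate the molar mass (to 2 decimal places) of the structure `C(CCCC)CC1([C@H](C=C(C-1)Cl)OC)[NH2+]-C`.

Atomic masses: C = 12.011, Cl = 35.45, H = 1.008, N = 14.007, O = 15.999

Molecular formula: C13H25ClNO+.
M = 13×12.011 + 1×35.45 + 25×1.008 + 1×14.007 + 1×15.999 = 246.80 g/mol.

246.80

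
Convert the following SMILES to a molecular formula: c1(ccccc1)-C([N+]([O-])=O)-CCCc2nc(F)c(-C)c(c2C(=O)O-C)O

C18H19FN2O5

Heavy atoms from the SMILES: 18 C, 1 F, 2 N, 5 O.
Implicit hydrogens by atom environment:
  6 × C (aromatic): no H
  5 × C (aromatic): 1 H each → 5
  3 × C: 2 H each → 6
  3 × O: no H
  2 × C: 3 H each → 6
  1 × C: 1 H
  1 × C: no H
  1 × F: no H
  1 × N (aromatic): no H
  1 × N (charge +1): no H
  1 × O: 1 H
  1 × O (charge -1): no H
  Total hydrogens = 19.
Molecular formula: C18H19FN2O5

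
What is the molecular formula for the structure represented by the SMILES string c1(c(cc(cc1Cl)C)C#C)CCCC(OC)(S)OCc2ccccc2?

C21H23ClO2S

Heavy atoms from the SMILES: 21 C, 1 Cl, 2 O, 1 S.
Implicit hydrogens by atom environment:
  7 × C (aromatic): 1 H each → 7
  5 × C (aromatic): no H
  4 × C: 2 H each → 8
  2 × C: 3 H each → 6
  2 × C: no H
  2 × O: no H
  1 × C: 1 H
  1 × Cl: no H
  1 × S: 1 H
  Total hydrogens = 23.
Molecular formula: C21H23ClO2S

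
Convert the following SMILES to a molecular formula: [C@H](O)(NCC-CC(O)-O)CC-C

Heavy atoms from the SMILES: 8 C, 1 N, 3 O.
Implicit hydrogens by atom environment:
  5 × C: 2 H each → 10
  3 × O: 1 H each → 3
  2 × C: 1 H each → 2
  1 × C: 3 H
  1 × N: 1 H
  Total hydrogens = 19.
Molecular formula: C8H19NO3

C8H19NO3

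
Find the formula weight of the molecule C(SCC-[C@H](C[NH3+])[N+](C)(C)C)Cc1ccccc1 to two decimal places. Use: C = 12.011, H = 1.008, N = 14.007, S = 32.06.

268.46

Molecular formula: [C15H28N2S]2+.
M = 15×12.011 + 28×1.008 + 2×14.007 + 1×32.06 = 268.46 g/mol.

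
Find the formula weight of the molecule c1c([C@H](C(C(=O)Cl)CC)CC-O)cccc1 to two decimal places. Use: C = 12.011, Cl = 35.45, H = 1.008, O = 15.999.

240.73

Molecular formula: C13H17ClO2.
M = 13×12.011 + 1×35.45 + 17×1.008 + 2×15.999 = 240.73 g/mol.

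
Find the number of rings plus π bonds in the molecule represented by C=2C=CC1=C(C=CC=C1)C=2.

Molecular formula from the SMILES: C10H8.
DoU = (2C + 2 + N − H − X)/2 = (2·10 + 2 + 0 − 8 − 0)/2 = 14/2 = 7.
(Structurally: 2 ring(s) + 5 π bond(s) = 7.)

7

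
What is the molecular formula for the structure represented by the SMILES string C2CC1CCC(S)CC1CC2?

C10H18S

Heavy atoms from the SMILES: 10 C, 1 S.
Implicit hydrogens by atom environment:
  7 × C: 2 H each → 14
  3 × C: 1 H each → 3
  1 × S: 1 H
  Total hydrogens = 18.
Molecular formula: C10H18S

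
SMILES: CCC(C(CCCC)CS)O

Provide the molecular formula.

C9H20OS

Heavy atoms from the SMILES: 9 C, 1 O, 1 S.
Implicit hydrogens by atom environment:
  5 × C: 2 H each → 10
  2 × C: 3 H each → 6
  2 × C: 1 H each → 2
  1 × O: 1 H
  1 × S: 1 H
  Total hydrogens = 20.
Molecular formula: C9H20OS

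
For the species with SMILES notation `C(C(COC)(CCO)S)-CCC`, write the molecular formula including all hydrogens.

C9H20O2S

Heavy atoms from the SMILES: 9 C, 2 O, 1 S.
Implicit hydrogens by atom environment:
  6 × C: 2 H each → 12
  2 × C: 3 H each → 6
  1 × C: no H
  1 × O: 1 H
  1 × O: no H
  1 × S: 1 H
  Total hydrogens = 20.
Molecular formula: C9H20O2S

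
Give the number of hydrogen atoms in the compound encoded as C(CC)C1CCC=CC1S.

16

Hydrogens are implicit in SMILES; fill each atom to its normal valence:
  4 × C: 2 H each → 8
  4 × C: 1 H each → 4
  1 × C: 3 H
  1 × S: 1 H
  Total hydrogens = 16.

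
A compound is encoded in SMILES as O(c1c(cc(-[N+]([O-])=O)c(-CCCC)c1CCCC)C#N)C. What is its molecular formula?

Heavy atoms from the SMILES: 16 C, 2 N, 3 O.
Implicit hydrogens by atom environment:
  6 × C: 2 H each → 12
  5 × C (aromatic): no H
  3 × C: 3 H each → 9
  2 × O: no H
  1 × C (aromatic): 1 H
  1 × C: no H
  1 × N (charge +1): no H
  1 × N: no H
  1 × O (charge -1): no H
  Total hydrogens = 22.
Molecular formula: C16H22N2O3

C16H22N2O3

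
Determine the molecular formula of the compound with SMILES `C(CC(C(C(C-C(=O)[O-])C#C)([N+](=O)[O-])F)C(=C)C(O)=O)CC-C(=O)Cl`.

C15H16ClFNO7-

Heavy atoms from the SMILES: 15 C, 1 Cl, 1 F, 1 N, 7 O.
Implicit hydrogens by atom environment:
  6 × C: 2 H each → 12
  6 × C: no H
  4 × O: no H
  3 × C: 1 H each → 3
  2 × O (charge -1): no H
  1 × Cl: no H
  1 × F: no H
  1 × N (charge +1): no H
  1 × O: 1 H
  Total hydrogens = 16.
Net charge -1.
Molecular formula: C15H16ClFNO7-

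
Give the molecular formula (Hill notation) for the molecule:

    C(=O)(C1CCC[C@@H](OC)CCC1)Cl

Heavy atoms from the SMILES: 10 C, 1 Cl, 2 O.
Implicit hydrogens by atom environment:
  6 × C: 2 H each → 12
  2 × C: 1 H each → 2
  2 × O: no H
  1 × C: 3 H
  1 × C: no H
  1 × Cl: no H
  Total hydrogens = 17.
Molecular formula: C10H17ClO2

C10H17ClO2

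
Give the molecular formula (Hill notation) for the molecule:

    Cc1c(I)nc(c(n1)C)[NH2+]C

Heavy atoms from the SMILES: 7 C, 1 I, 3 N.
Implicit hydrogens by atom environment:
  4 × C (aromatic): no H
  3 × C: 3 H each → 9
  2 × N (aromatic): no H
  1 × I: no H
  1 × N (charge +1): 2 H
  Total hydrogens = 11.
Net charge +1.
Molecular formula: C7H11IN3+

C7H11IN3+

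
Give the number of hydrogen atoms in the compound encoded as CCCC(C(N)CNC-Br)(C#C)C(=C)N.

Hydrogens are implicit in SMILES; fill each atom to its normal valence:
  5 × C: 2 H each → 10
  3 × C: no H
  2 × C: 1 H each → 2
  2 × N: 2 H each → 4
  1 × Br: no H
  1 × C: 3 H
  1 × N: 1 H
  Total hydrogens = 20.

20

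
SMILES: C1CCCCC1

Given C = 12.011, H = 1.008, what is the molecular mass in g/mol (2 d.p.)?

Molecular formula: C6H12.
M = 6×12.011 + 12×1.008 = 84.16 g/mol.

84.16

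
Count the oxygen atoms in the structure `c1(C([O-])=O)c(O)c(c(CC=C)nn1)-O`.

The symbol for oxygen appears 4 times in the SMILES.

4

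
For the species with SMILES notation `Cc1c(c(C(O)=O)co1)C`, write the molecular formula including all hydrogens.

Heavy atoms from the SMILES: 7 C, 3 O.
Implicit hydrogens by atom environment:
  3 × C (aromatic): no H
  2 × C: 3 H each → 6
  1 × C (aromatic): 1 H
  1 × C: no H
  1 × O: 1 H
  1 × O (aromatic): no H
  1 × O: no H
  Total hydrogens = 8.
Molecular formula: C7H8O3

C7H8O3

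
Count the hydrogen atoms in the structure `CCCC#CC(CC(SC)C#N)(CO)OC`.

Hydrogens are implicit in SMILES; fill each atom to its normal valence:
  4 × C: 2 H each → 8
  4 × C: no H
  3 × C: 3 H each → 9
  1 × C: 1 H
  1 × N: no H
  1 × O: 1 H
  1 × O: no H
  1 × S: no H
  Total hydrogens = 19.

19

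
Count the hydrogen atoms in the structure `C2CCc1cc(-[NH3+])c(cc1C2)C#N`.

Hydrogens are implicit in SMILES; fill each atom to its normal valence:
  4 × C: 2 H each → 8
  4 × C (aromatic): no H
  2 × C (aromatic): 1 H each → 2
  1 × C: no H
  1 × N (charge +1): 3 H
  1 × N: no H
  Total hydrogens = 13.

13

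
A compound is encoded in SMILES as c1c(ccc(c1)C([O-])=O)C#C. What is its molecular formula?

Heavy atoms from the SMILES: 9 C, 2 O.
Implicit hydrogens by atom environment:
  4 × C (aromatic): 1 H each → 4
  2 × C (aromatic): no H
  2 × C: no H
  1 × C: 1 H
  1 × O: no H
  1 × O (charge -1): no H
  Total hydrogens = 5.
Net charge -1.
Molecular formula: C9H5O2-

C9H5O2-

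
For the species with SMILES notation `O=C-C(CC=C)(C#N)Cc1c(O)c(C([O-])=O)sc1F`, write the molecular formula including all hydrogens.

C12H9FNO4S-

Heavy atoms from the SMILES: 12 C, 1 F, 1 N, 4 O, 1 S.
Implicit hydrogens by atom environment:
  4 × C (aromatic): no H
  3 × C: 2 H each → 6
  3 × C: no H
  2 × C: 1 H each → 2
  2 × O: no H
  1 × F: no H
  1 × N: no H
  1 × O: 1 H
  1 × O (charge -1): no H
  1 × S (aromatic): no H
  Total hydrogens = 9.
Net charge -1.
Molecular formula: C12H9FNO4S-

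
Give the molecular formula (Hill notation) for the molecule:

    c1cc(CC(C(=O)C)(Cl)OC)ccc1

Heavy atoms from the SMILES: 11 C, 1 Cl, 2 O.
Implicit hydrogens by atom environment:
  5 × C (aromatic): 1 H each → 5
  2 × C: 3 H each → 6
  2 × C: no H
  2 × O: no H
  1 × C: 2 H
  1 × C (aromatic): no H
  1 × Cl: no H
  Total hydrogens = 13.
Molecular formula: C11H13ClO2

C11H13ClO2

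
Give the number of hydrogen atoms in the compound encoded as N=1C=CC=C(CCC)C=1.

Hydrogens are implicit in SMILES; fill each atom to its normal valence:
  4 × C (aromatic): 1 H each → 4
  2 × C: 2 H each → 4
  1 × C: 3 H
  1 × C (aromatic): no H
  1 × N (aromatic): no H
  Total hydrogens = 11.

11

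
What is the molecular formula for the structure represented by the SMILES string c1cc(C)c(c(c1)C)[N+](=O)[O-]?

C8H9NO2

Heavy atoms from the SMILES: 8 C, 1 N, 2 O.
Implicit hydrogens by atom environment:
  3 × C (aromatic): 1 H each → 3
  3 × C (aromatic): no H
  2 × C: 3 H each → 6
  1 × N (charge +1): no H
  1 × O: no H
  1 × O (charge -1): no H
  Total hydrogens = 9.
Molecular formula: C8H9NO2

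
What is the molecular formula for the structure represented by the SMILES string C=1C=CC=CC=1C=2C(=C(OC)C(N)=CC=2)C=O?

C14H13NO2

Heavy atoms from the SMILES: 14 C, 1 N, 2 O.
Implicit hydrogens by atom environment:
  7 × C (aromatic): 1 H each → 7
  5 × C (aromatic): no H
  2 × O: no H
  1 × C: 3 H
  1 × C: 1 H
  1 × N: 2 H
  Total hydrogens = 13.
Molecular formula: C14H13NO2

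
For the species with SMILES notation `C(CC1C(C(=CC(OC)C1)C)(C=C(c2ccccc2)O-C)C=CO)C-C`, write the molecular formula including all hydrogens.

Heavy atoms from the SMILES: 23 C, 3 O.
Implicit hydrogens by atom environment:
  6 × C: 1 H each → 6
  5 × C (aromatic): 1 H each → 5
  4 × C: 3 H each → 12
  4 × C: 2 H each → 8
  3 × C: no H
  2 × O: no H
  1 × C (aromatic): no H
  1 × O: 1 H
  Total hydrogens = 32.
Molecular formula: C23H32O3

C23H32O3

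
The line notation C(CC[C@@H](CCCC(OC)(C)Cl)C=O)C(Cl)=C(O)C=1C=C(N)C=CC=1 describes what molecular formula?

C19H27Cl2NO3

Heavy atoms from the SMILES: 19 C, 2 Cl, 1 N, 3 O.
Implicit hydrogens by atom environment:
  6 × C: 2 H each → 12
  4 × C (aromatic): 1 H each → 4
  3 × C: no H
  2 × C: 3 H each → 6
  2 × C: 1 H each → 2
  2 × C (aromatic): no H
  2 × Cl: no H
  2 × O: no H
  1 × N: 2 H
  1 × O: 1 H
  Total hydrogens = 27.
Molecular formula: C19H27Cl2NO3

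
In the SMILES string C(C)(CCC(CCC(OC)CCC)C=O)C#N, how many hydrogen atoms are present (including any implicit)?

25

Hydrogens are implicit in SMILES; fill each atom to its normal valence:
  6 × C: 2 H each → 12
  4 × C: 1 H each → 4
  3 × C: 3 H each → 9
  2 × O: no H
  1 × C: no H
  1 × N: no H
  Total hydrogens = 25.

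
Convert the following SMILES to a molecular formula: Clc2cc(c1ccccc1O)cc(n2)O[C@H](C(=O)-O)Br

C13H9BrClNO4

Heavy atoms from the SMILES: 1 Br, 13 C, 1 Cl, 1 N, 4 O.
Implicit hydrogens by atom environment:
  6 × C (aromatic): 1 H each → 6
  5 × C (aromatic): no H
  2 × O: 1 H each → 2
  2 × O: no H
  1 × Br: no H
  1 × C: 1 H
  1 × C: no H
  1 × Cl: no H
  1 × N (aromatic): no H
  Total hydrogens = 9.
Molecular formula: C13H9BrClNO4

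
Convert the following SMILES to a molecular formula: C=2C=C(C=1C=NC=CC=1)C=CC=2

C11H9N

Heavy atoms from the SMILES: 11 C, 1 N.
Implicit hydrogens by atom environment:
  9 × C (aromatic): 1 H each → 9
  2 × C (aromatic): no H
  1 × N (aromatic): no H
  Total hydrogens = 9.
Molecular formula: C11H9N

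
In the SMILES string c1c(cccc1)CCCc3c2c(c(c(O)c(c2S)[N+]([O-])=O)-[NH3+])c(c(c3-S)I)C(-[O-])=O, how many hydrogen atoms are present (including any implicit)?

17

Hydrogens are implicit in SMILES; fill each atom to its normal valence:
  11 × C (aromatic): no H
  5 × C (aromatic): 1 H each → 5
  3 × C: 2 H each → 6
  2 × O: no H
  2 × O (charge -1): no H
  2 × S: 1 H each → 2
  1 × C: no H
  1 × I: no H
  1 × N (charge +1): 3 H
  1 × N (charge +1): no H
  1 × O: 1 H
  Total hydrogens = 17.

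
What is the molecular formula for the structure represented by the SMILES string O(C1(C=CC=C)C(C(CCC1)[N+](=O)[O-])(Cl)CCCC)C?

C15H24ClNO3

Heavy atoms from the SMILES: 15 C, 1 Cl, 1 N, 3 O.
Implicit hydrogens by atom environment:
  7 × C: 2 H each → 14
  4 × C: 1 H each → 4
  2 × C: 3 H each → 6
  2 × C: no H
  2 × O: no H
  1 × Cl: no H
  1 × N (charge +1): no H
  1 × O (charge -1): no H
  Total hydrogens = 24.
Molecular formula: C15H24ClNO3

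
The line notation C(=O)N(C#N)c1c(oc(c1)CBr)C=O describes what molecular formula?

Heavy atoms from the SMILES: 1 Br, 8 C, 2 N, 3 O.
Implicit hydrogens by atom environment:
  3 × C (aromatic): no H
  2 × C: 1 H each → 2
  2 × N: no H
  2 × O: no H
  1 × Br: no H
  1 × C: 2 H
  1 × C (aromatic): 1 H
  1 × C: no H
  1 × O (aromatic): no H
  Total hydrogens = 5.
Molecular formula: C8H5BrN2O3

C8H5BrN2O3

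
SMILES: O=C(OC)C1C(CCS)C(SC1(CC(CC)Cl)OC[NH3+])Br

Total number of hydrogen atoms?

Hydrogens are implicit in SMILES; fill each atom to its normal valence:
  5 × C: 2 H each → 10
  4 × C: 1 H each → 4
  3 × O: no H
  2 × C: 3 H each → 6
  2 × C: no H
  1 × Br: no H
  1 × Cl: no H
  1 × N (charge +1): 3 H
  1 × S: 1 H
  1 × S: no H
  Total hydrogens = 24.

24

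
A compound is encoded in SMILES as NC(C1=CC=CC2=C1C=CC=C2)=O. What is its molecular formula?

C11H9NO

Heavy atoms from the SMILES: 11 C, 1 N, 1 O.
Implicit hydrogens by atom environment:
  7 × C (aromatic): 1 H each → 7
  3 × C (aromatic): no H
  1 × C: no H
  1 × N: 2 H
  1 × O: no H
  Total hydrogens = 9.
Molecular formula: C11H9NO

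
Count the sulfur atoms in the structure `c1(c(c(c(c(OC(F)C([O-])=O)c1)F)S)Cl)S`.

2

The symbol for sulfur appears 2 times in the SMILES.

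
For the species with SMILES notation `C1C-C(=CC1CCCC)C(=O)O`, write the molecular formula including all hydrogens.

C10H16O2

Heavy atoms from the SMILES: 10 C, 2 O.
Implicit hydrogens by atom environment:
  5 × C: 2 H each → 10
  2 × C: 1 H each → 2
  2 × C: no H
  1 × C: 3 H
  1 × O: 1 H
  1 × O: no H
  Total hydrogens = 16.
Molecular formula: C10H16O2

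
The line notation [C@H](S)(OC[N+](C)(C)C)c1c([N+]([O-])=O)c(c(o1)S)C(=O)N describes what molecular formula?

C10H16N3O5S2+

Heavy atoms from the SMILES: 10 C, 3 N, 5 O, 2 S.
Implicit hydrogens by atom environment:
  4 × C (aromatic): no H
  3 × C: 3 H each → 9
  3 × O: no H
  2 × N (charge +1): no H
  2 × S: 1 H each → 2
  1 × C: 2 H
  1 × C: 1 H
  1 × C: no H
  1 × N: 2 H
  1 × O (aromatic): no H
  1 × O (charge -1): no H
  Total hydrogens = 16.
Net charge +1.
Molecular formula: C10H16N3O5S2+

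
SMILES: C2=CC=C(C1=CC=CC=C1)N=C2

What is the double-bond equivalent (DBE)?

Molecular formula from the SMILES: C11H9N.
DoU = (2C + 2 + N − H − X)/2 = (2·11 + 2 + 1 − 9 − 0)/2 = 16/2 = 8.
(Structurally: 2 ring(s) + 6 π bond(s) = 8.)

8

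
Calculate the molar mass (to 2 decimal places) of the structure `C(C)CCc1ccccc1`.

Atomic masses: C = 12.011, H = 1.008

Molecular formula: C10H14.
M = 10×12.011 + 14×1.008 = 134.22 g/mol.

134.22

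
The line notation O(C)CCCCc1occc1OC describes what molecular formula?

C10H16O3

Heavy atoms from the SMILES: 10 C, 3 O.
Implicit hydrogens by atom environment:
  4 × C: 2 H each → 8
  2 × C: 3 H each → 6
  2 × C (aromatic): 1 H each → 2
  2 × C (aromatic): no H
  2 × O: no H
  1 × O (aromatic): no H
  Total hydrogens = 16.
Molecular formula: C10H16O3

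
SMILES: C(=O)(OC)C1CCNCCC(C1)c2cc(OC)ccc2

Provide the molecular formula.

Heavy atoms from the SMILES: 16 C, 1 N, 3 O.
Implicit hydrogens by atom environment:
  5 × C: 2 H each → 10
  4 × C (aromatic): 1 H each → 4
  3 × O: no H
  2 × C: 3 H each → 6
  2 × C: 1 H each → 2
  2 × C (aromatic): no H
  1 × C: no H
  1 × N: 1 H
  Total hydrogens = 23.
Molecular formula: C16H23NO3

C16H23NO3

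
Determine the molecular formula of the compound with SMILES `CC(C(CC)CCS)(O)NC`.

C8H19NOS

Heavy atoms from the SMILES: 8 C, 1 N, 1 O, 1 S.
Implicit hydrogens by atom environment:
  3 × C: 3 H each → 9
  3 × C: 2 H each → 6
  1 × C: 1 H
  1 × C: no H
  1 × N: 1 H
  1 × O: 1 H
  1 × S: 1 H
  Total hydrogens = 19.
Molecular formula: C8H19NOS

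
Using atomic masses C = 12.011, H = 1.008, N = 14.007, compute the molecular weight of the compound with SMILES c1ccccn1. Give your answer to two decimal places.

Molecular formula: C5H5N.
M = 5×12.011 + 5×1.008 + 1×14.007 = 79.10 g/mol.

79.10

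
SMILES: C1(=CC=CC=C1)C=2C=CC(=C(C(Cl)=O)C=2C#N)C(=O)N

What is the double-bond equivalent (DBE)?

Molecular formula from the SMILES: C15H9ClN2O2.
DoU = (2C + 2 + N − H − X)/2 = (2·15 + 2 + 2 − 9 − 1)/2 = 24/2 = 12.
(Structurally: 2 ring(s) + 10 π bond(s) = 12.)

12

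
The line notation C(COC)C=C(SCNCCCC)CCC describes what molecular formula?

Heavy atoms from the SMILES: 13 C, 1 N, 1 O, 1 S.
Implicit hydrogens by atom environment:
  8 × C: 2 H each → 16
  3 × C: 3 H each → 9
  1 × C: 1 H
  1 × C: no H
  1 × N: 1 H
  1 × O: no H
  1 × S: no H
  Total hydrogens = 27.
Molecular formula: C13H27NOS

C13H27NOS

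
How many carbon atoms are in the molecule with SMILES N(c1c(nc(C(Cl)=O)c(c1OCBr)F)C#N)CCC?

The symbol for carbon appears 11 times in the SMILES. Lowercase c denotes aromatic carbon and counts toward C.

11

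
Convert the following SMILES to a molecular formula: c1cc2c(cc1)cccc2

Heavy atoms from the SMILES: 10 C.
Implicit hydrogens by atom environment:
  8 × C (aromatic): 1 H each → 8
  2 × C (aromatic): no H
  Total hydrogens = 8.
Molecular formula: C10H8

C10H8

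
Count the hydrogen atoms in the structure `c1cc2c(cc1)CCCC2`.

Hydrogens are implicit in SMILES; fill each atom to its normal valence:
  4 × C: 2 H each → 8
  4 × C (aromatic): 1 H each → 4
  2 × C (aromatic): no H
  Total hydrogens = 12.

12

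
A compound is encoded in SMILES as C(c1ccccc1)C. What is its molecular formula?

Heavy atoms from the SMILES: 8 C.
Implicit hydrogens by atom environment:
  5 × C (aromatic): 1 H each → 5
  1 × C: 3 H
  1 × C: 2 H
  1 × C (aromatic): no H
  Total hydrogens = 10.
Molecular formula: C8H10

C8H10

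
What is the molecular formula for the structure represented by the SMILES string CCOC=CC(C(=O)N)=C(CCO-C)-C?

Heavy atoms from the SMILES: 11 C, 1 N, 3 O.
Implicit hydrogens by atom environment:
  3 × C: 3 H each → 9
  3 × C: 2 H each → 6
  3 × C: no H
  3 × O: no H
  2 × C: 1 H each → 2
  1 × N: 2 H
  Total hydrogens = 19.
Molecular formula: C11H19NO3

C11H19NO3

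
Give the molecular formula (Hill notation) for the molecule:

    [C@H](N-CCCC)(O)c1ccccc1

Heavy atoms from the SMILES: 11 C, 1 N, 1 O.
Implicit hydrogens by atom environment:
  5 × C (aromatic): 1 H each → 5
  3 × C: 2 H each → 6
  1 × C: 3 H
  1 × C: 1 H
  1 × C (aromatic): no H
  1 × N: 1 H
  1 × O: 1 H
  Total hydrogens = 17.
Molecular formula: C11H17NO

C11H17NO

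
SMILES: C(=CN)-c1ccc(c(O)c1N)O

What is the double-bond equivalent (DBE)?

5

Molecular formula from the SMILES: C8H10N2O2.
DoU = (2C + 2 + N − H − X)/2 = (2·8 + 2 + 2 − 10 − 0)/2 = 10/2 = 5.
(Structurally: 1 ring(s) + 4 π bond(s) = 5.)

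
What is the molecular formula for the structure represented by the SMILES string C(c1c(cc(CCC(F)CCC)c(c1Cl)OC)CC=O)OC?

C17H24ClFO3

Heavy atoms from the SMILES: 17 C, 1 Cl, 1 F, 3 O.
Implicit hydrogens by atom environment:
  6 × C: 2 H each → 12
  5 × C (aromatic): no H
  3 × C: 3 H each → 9
  3 × O: no H
  2 × C: 1 H each → 2
  1 × C (aromatic): 1 H
  1 × Cl: no H
  1 × F: no H
  Total hydrogens = 24.
Molecular formula: C17H24ClFO3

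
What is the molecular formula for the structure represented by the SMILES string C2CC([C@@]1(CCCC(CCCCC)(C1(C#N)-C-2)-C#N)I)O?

Heavy atoms from the SMILES: 17 C, 1 I, 2 N, 1 O.
Implicit hydrogens by atom environment:
  10 × C: 2 H each → 20
  5 × C: no H
  2 × N: no H
  1 × C: 3 H
  1 × C: 1 H
  1 × I: no H
  1 × O: 1 H
  Total hydrogens = 25.
Molecular formula: C17H25IN2O

C17H25IN2O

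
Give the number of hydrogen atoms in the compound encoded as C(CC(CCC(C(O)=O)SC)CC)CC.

24

Hydrogens are implicit in SMILES; fill each atom to its normal valence:
  6 × C: 2 H each → 12
  3 × C: 3 H each → 9
  2 × C: 1 H each → 2
  1 × C: no H
  1 × O: 1 H
  1 × O: no H
  1 × S: no H
  Total hydrogens = 24.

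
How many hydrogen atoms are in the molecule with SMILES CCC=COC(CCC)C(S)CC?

22

Hydrogens are implicit in SMILES; fill each atom to its normal valence:
  4 × C: 2 H each → 8
  4 × C: 1 H each → 4
  3 × C: 3 H each → 9
  1 × O: no H
  1 × S: 1 H
  Total hydrogens = 22.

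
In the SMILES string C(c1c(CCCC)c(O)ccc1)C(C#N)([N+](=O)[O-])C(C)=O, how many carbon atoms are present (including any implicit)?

15

The symbol for carbon appears 15 times in the SMILES. Lowercase c denotes aromatic carbon and counts toward C.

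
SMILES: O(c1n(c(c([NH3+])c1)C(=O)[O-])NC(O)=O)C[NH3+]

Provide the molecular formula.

C7H11N4O5+

Heavy atoms from the SMILES: 7 C, 4 N, 5 O.
Implicit hydrogens by atom environment:
  3 × C (aromatic): no H
  3 × O: no H
  2 × C: no H
  2 × N (charge +1): 3 H each → 6
  1 × C: 2 H
  1 × C (aromatic): 1 H
  1 × N: 1 H
  1 × N (aromatic): no H
  1 × O: 1 H
  1 × O (charge -1): no H
  Total hydrogens = 11.
Net charge +1.
Molecular formula: C7H11N4O5+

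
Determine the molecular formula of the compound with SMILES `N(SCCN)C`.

C3H10N2S

Heavy atoms from the SMILES: 3 C, 2 N, 1 S.
Implicit hydrogens by atom environment:
  2 × C: 2 H each → 4
  1 × C: 3 H
  1 × N: 2 H
  1 × N: 1 H
  1 × S: no H
  Total hydrogens = 10.
Molecular formula: C3H10N2S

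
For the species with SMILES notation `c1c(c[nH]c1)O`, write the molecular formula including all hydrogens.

Heavy atoms from the SMILES: 4 C, 1 N, 1 O.
Implicit hydrogens by atom environment:
  3 × C (aromatic): 1 H each → 3
  1 × C (aromatic): no H
  1 × N (aromatic): 1 H
  1 × O: 1 H
  Total hydrogens = 5.
Molecular formula: C4H5NO

C4H5NO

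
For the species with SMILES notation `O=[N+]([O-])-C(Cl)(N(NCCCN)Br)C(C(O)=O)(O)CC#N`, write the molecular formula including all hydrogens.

C8H13BrClN5O5

Heavy atoms from the SMILES: 1 Br, 8 C, 1 Cl, 5 N, 5 O.
Implicit hydrogens by atom environment:
  4 × C: 2 H each → 8
  4 × C: no H
  2 × N: no H
  2 × O: 1 H each → 2
  2 × O: no H
  1 × Br: no H
  1 × Cl: no H
  1 × N: 2 H
  1 × N: 1 H
  1 × N (charge +1): no H
  1 × O (charge -1): no H
  Total hydrogens = 13.
Molecular formula: C8H13BrClN5O5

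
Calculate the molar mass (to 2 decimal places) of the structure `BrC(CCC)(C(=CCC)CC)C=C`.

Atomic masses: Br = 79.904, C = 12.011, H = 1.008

245.20

Molecular formula: C12H21Br.
M = 1×79.904 + 12×12.011 + 21×1.008 = 245.20 g/mol.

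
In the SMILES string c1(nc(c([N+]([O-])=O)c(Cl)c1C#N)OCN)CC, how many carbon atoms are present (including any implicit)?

The symbol for carbon appears 9 times in the SMILES. Lowercase c denotes aromatic carbon and counts toward C.

9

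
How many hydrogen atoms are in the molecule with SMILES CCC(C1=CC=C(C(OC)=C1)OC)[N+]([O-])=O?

15

Hydrogens are implicit in SMILES; fill each atom to its normal valence:
  3 × C: 3 H each → 9
  3 × C (aromatic): 1 H each → 3
  3 × C (aromatic): no H
  3 × O: no H
  1 × C: 2 H
  1 × C: 1 H
  1 × N (charge +1): no H
  1 × O (charge -1): no H
  Total hydrogens = 15.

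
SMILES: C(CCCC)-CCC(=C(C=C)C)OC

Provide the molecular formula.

C13H24O

Heavy atoms from the SMILES: 13 C, 1 O.
Implicit hydrogens by atom environment:
  7 × C: 2 H each → 14
  3 × C: 3 H each → 9
  2 × C: no H
  1 × C: 1 H
  1 × O: no H
  Total hydrogens = 24.
Molecular formula: C13H24O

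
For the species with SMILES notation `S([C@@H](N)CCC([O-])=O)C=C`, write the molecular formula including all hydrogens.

C6H10NO2S-

Heavy atoms from the SMILES: 6 C, 1 N, 2 O, 1 S.
Implicit hydrogens by atom environment:
  3 × C: 2 H each → 6
  2 × C: 1 H each → 2
  1 × C: no H
  1 × N: 2 H
  1 × O: no H
  1 × O (charge -1): no H
  1 × S: no H
  Total hydrogens = 10.
Net charge -1.
Molecular formula: C6H10NO2S-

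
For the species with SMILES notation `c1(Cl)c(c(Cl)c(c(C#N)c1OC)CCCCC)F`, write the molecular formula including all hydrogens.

C13H14Cl2FNO

Heavy atoms from the SMILES: 13 C, 2 Cl, 1 F, 1 N, 1 O.
Implicit hydrogens by atom environment:
  6 × C (aromatic): no H
  4 × C: 2 H each → 8
  2 × C: 3 H each → 6
  2 × Cl: no H
  1 × C: no H
  1 × F: no H
  1 × N: no H
  1 × O: no H
  Total hydrogens = 14.
Molecular formula: C13H14Cl2FNO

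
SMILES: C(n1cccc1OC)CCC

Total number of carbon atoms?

9

The symbol for carbon appears 9 times in the SMILES. Lowercase c denotes aromatic carbon and counts toward C.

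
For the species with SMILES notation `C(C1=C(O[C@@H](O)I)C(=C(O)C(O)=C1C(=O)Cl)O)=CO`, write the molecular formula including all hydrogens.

Heavy atoms from the SMILES: 10 C, 1 Cl, 1 I, 7 O.
Implicit hydrogens by atom environment:
  6 × C (aromatic): no H
  5 × O: 1 H each → 5
  3 × C: 1 H each → 3
  2 × O: no H
  1 × C: no H
  1 × Cl: no H
  1 × I: no H
  Total hydrogens = 8.
Molecular formula: C10H8ClIO7

C10H8ClIO7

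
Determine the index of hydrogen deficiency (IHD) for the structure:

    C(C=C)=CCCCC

2

Molecular formula from the SMILES: C8H14.
DoU = (2C + 2 + N − H − X)/2 = (2·8 + 2 + 0 − 14 − 0)/2 = 4/2 = 2.
(Structurally: 0 ring(s) + 2 π bond(s) = 2.)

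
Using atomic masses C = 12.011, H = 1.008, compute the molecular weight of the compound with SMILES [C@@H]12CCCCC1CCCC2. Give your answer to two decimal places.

138.25

Molecular formula: C10H18.
M = 10×12.011 + 18×1.008 = 138.25 g/mol.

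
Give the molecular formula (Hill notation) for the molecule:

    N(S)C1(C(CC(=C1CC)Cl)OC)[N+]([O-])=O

Heavy atoms from the SMILES: 8 C, 1 Cl, 2 N, 3 O, 1 S.
Implicit hydrogens by atom environment:
  3 × C: no H
  2 × C: 3 H each → 6
  2 × C: 2 H each → 4
  2 × O: no H
  1 × C: 1 H
  1 × Cl: no H
  1 × N: 1 H
  1 × N (charge +1): no H
  1 × O (charge -1): no H
  1 × S: 1 H
  Total hydrogens = 13.
Molecular formula: C8H13ClN2O3S

C8H13ClN2O3S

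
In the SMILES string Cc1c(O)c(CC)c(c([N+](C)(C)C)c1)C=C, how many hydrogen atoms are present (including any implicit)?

22

Hydrogens are implicit in SMILES; fill each atom to its normal valence:
  5 × C: 3 H each → 15
  5 × C (aromatic): no H
  2 × C: 2 H each → 4
  1 × C (aromatic): 1 H
  1 × C: 1 H
  1 × N (charge +1): no H
  1 × O: 1 H
  Total hydrogens = 22.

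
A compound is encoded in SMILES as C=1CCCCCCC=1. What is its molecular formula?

Heavy atoms from the SMILES: 8 C.
Implicit hydrogens by atom environment:
  6 × C: 2 H each → 12
  2 × C: 1 H each → 2
  Total hydrogens = 14.
Molecular formula: C8H14

C8H14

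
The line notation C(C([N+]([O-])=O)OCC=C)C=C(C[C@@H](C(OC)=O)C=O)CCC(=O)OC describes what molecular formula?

C16H23NO8

Heavy atoms from the SMILES: 16 C, 1 N, 8 O.
Implicit hydrogens by atom environment:
  7 × O: no H
  6 × C: 2 H each → 12
  5 × C: 1 H each → 5
  3 × C: no H
  2 × C: 3 H each → 6
  1 × N (charge +1): no H
  1 × O (charge -1): no H
  Total hydrogens = 23.
Molecular formula: C16H23NO8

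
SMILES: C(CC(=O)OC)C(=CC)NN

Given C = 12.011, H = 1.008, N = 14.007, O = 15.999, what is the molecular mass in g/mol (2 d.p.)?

158.20

Molecular formula: C7H14N2O2.
M = 7×12.011 + 14×1.008 + 2×14.007 + 2×15.999 = 158.20 g/mol.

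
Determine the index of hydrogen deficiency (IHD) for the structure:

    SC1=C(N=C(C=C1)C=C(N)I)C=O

Molecular formula from the SMILES: C8H7IN2OS.
DoU = (2C + 2 + N − H − X)/2 = (2·8 + 2 + 2 − 7 − 1)/2 = 12/2 = 6.
(Structurally: 1 ring(s) + 5 π bond(s) = 6.)

6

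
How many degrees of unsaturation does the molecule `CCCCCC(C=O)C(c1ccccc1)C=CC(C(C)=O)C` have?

Molecular formula from the SMILES: C20H28O2.
DoU = (2C + 2 + N − H − X)/2 = (2·20 + 2 + 0 − 28 − 0)/2 = 14/2 = 7.
(Structurally: 1 ring(s) + 6 π bond(s) = 7.)

7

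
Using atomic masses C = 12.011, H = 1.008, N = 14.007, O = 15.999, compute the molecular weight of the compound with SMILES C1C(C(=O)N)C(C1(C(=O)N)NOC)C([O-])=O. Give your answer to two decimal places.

Molecular formula: C8H12N3O5-.
M = 8×12.011 + 12×1.008 + 3×14.007 + 5×15.999 = 230.20 g/mol.

230.20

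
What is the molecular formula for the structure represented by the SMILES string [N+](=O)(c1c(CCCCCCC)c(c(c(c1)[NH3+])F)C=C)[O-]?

C15H22FN2O2+

Heavy atoms from the SMILES: 15 C, 1 F, 2 N, 2 O.
Implicit hydrogens by atom environment:
  7 × C: 2 H each → 14
  5 × C (aromatic): no H
  1 × C: 3 H
  1 × C (aromatic): 1 H
  1 × C: 1 H
  1 × F: no H
  1 × N (charge +1): 3 H
  1 × N (charge +1): no H
  1 × O: no H
  1 × O (charge -1): no H
  Total hydrogens = 22.
Net charge +1.
Molecular formula: C15H22FN2O2+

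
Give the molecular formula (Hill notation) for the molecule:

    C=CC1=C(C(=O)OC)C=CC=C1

C10H10O2

Heavy atoms from the SMILES: 10 C, 2 O.
Implicit hydrogens by atom environment:
  4 × C (aromatic): 1 H each → 4
  2 × C (aromatic): no H
  2 × O: no H
  1 × C: 3 H
  1 × C: 2 H
  1 × C: 1 H
  1 × C: no H
  Total hydrogens = 10.
Molecular formula: C10H10O2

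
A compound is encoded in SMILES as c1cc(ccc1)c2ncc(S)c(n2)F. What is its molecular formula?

C10H7FN2S

Heavy atoms from the SMILES: 10 C, 1 F, 2 N, 1 S.
Implicit hydrogens by atom environment:
  6 × C (aromatic): 1 H each → 6
  4 × C (aromatic): no H
  2 × N (aromatic): no H
  1 × F: no H
  1 × S: 1 H
  Total hydrogens = 7.
Molecular formula: C10H7FN2S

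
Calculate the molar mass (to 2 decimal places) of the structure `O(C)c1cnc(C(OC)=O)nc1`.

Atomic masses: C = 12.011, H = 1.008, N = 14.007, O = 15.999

168.15

Molecular formula: C7H8N2O3.
M = 7×12.011 + 8×1.008 + 2×14.007 + 3×15.999 = 168.15 g/mol.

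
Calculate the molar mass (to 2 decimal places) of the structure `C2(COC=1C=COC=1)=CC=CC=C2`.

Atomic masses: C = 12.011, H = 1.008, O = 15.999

Molecular formula: C11H10O2.
M = 11×12.011 + 10×1.008 + 2×15.999 = 174.20 g/mol.

174.20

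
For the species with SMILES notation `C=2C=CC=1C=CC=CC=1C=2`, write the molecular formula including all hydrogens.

Heavy atoms from the SMILES: 10 C.
Implicit hydrogens by atom environment:
  8 × C (aromatic): 1 H each → 8
  2 × C (aromatic): no H
  Total hydrogens = 8.
Molecular formula: C10H8

C10H8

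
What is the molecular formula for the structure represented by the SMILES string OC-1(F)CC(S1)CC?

Heavy atoms from the SMILES: 5 C, 1 F, 1 O, 1 S.
Implicit hydrogens by atom environment:
  2 × C: 2 H each → 4
  1 × C: 3 H
  1 × C: 1 H
  1 × C: no H
  1 × F: no H
  1 × O: 1 H
  1 × S: no H
  Total hydrogens = 9.
Molecular formula: C5H9FOS

C5H9FOS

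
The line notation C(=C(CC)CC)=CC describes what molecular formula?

C8H14

Heavy atoms from the SMILES: 8 C.
Implicit hydrogens by atom environment:
  3 × C: 3 H each → 9
  2 × C: 2 H each → 4
  2 × C: no H
  1 × C: 1 H
  Total hydrogens = 14.
Molecular formula: C8H14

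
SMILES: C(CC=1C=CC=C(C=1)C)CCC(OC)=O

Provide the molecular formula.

C13H18O2

Heavy atoms from the SMILES: 13 C, 2 O.
Implicit hydrogens by atom environment:
  4 × C: 2 H each → 8
  4 × C (aromatic): 1 H each → 4
  2 × C: 3 H each → 6
  2 × C (aromatic): no H
  2 × O: no H
  1 × C: no H
  Total hydrogens = 18.
Molecular formula: C13H18O2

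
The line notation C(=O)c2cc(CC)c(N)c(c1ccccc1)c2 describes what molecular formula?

C15H15NO

Heavy atoms from the SMILES: 15 C, 1 N, 1 O.
Implicit hydrogens by atom environment:
  7 × C (aromatic): 1 H each → 7
  5 × C (aromatic): no H
  1 × C: 3 H
  1 × C: 2 H
  1 × C: 1 H
  1 × N: 2 H
  1 × O: no H
  Total hydrogens = 15.
Molecular formula: C15H15NO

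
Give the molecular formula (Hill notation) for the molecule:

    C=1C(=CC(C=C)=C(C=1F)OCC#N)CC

Heavy atoms from the SMILES: 12 C, 1 F, 1 N, 1 O.
Implicit hydrogens by atom environment:
  4 × C (aromatic): no H
  3 × C: 2 H each → 6
  2 × C (aromatic): 1 H each → 2
  1 × C: 3 H
  1 × C: 1 H
  1 × C: no H
  1 × F: no H
  1 × N: no H
  1 × O: no H
  Total hydrogens = 12.
Molecular formula: C12H12FNO

C12H12FNO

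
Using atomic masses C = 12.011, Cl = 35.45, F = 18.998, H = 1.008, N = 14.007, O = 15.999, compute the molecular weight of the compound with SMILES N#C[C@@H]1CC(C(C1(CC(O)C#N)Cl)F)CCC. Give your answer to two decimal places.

258.72

Molecular formula: C12H16ClFN2O.
M = 12×12.011 + 1×35.45 + 1×18.998 + 16×1.008 + 2×14.007 + 1×15.999 = 258.72 g/mol.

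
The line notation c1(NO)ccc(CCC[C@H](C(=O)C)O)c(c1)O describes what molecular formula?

C12H17NO4

Heavy atoms from the SMILES: 12 C, 1 N, 4 O.
Implicit hydrogens by atom environment:
  3 × C: 2 H each → 6
  3 × C (aromatic): 1 H each → 3
  3 × C (aromatic): no H
  3 × O: 1 H each → 3
  1 × C: 3 H
  1 × C: 1 H
  1 × C: no H
  1 × N: 1 H
  1 × O: no H
  Total hydrogens = 17.
Molecular formula: C12H17NO4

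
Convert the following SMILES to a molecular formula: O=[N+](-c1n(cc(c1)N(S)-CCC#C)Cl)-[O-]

C8H8ClN3O2S

Heavy atoms from the SMILES: 8 C, 1 Cl, 3 N, 2 O, 1 S.
Implicit hydrogens by atom environment:
  2 × C: 2 H each → 4
  2 × C (aromatic): 1 H each → 2
  2 × C (aromatic): no H
  1 × C: 1 H
  1 × C: no H
  1 × Cl: no H
  1 × N (aromatic): no H
  1 × N: no H
  1 × N (charge +1): no H
  1 × O: no H
  1 × O (charge -1): no H
  1 × S: 1 H
  Total hydrogens = 8.
Molecular formula: C8H8ClN3O2S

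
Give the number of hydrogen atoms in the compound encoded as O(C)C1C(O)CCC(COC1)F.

15

Hydrogens are implicit in SMILES; fill each atom to its normal valence:
  4 × C: 2 H each → 8
  3 × C: 1 H each → 3
  2 × O: no H
  1 × C: 3 H
  1 × F: no H
  1 × O: 1 H
  Total hydrogens = 15.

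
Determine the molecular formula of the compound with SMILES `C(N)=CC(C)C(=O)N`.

Heavy atoms from the SMILES: 5 C, 2 N, 1 O.
Implicit hydrogens by atom environment:
  3 × C: 1 H each → 3
  2 × N: 2 H each → 4
  1 × C: 3 H
  1 × C: no H
  1 × O: no H
  Total hydrogens = 10.
Molecular formula: C5H10N2O

C5H10N2O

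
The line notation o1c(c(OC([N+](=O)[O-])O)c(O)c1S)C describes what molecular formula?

Heavy atoms from the SMILES: 6 C, 1 N, 6 O, 1 S.
Implicit hydrogens by atom environment:
  4 × C (aromatic): no H
  2 × O: 1 H each → 2
  2 × O: no H
  1 × C: 3 H
  1 × C: 1 H
  1 × N (charge +1): no H
  1 × O (aromatic): no H
  1 × O (charge -1): no H
  1 × S: 1 H
  Total hydrogens = 7.
Molecular formula: C6H7NO6S

C6H7NO6S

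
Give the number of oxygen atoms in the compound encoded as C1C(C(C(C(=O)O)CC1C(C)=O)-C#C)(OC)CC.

The symbol for oxygen appears 4 times in the SMILES.

4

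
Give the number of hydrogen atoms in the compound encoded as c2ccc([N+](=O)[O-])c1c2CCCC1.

11

Hydrogens are implicit in SMILES; fill each atom to its normal valence:
  4 × C: 2 H each → 8
  3 × C (aromatic): 1 H each → 3
  3 × C (aromatic): no H
  1 × N (charge +1): no H
  1 × O: no H
  1 × O (charge -1): no H
  Total hydrogens = 11.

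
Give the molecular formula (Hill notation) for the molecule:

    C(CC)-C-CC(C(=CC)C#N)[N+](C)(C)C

C13H25N2+

Heavy atoms from the SMILES: 13 C, 2 N.
Implicit hydrogens by atom environment:
  5 × C: 3 H each → 15
  4 × C: 2 H each → 8
  2 × C: 1 H each → 2
  2 × C: no H
  1 × N (charge +1): no H
  1 × N: no H
  Total hydrogens = 25.
Net charge +1.
Molecular formula: C13H25N2+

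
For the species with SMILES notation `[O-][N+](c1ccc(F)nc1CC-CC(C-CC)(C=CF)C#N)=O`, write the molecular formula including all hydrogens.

C15H17F2N3O2

Heavy atoms from the SMILES: 15 C, 2 F, 3 N, 2 O.
Implicit hydrogens by atom environment:
  5 × C: 2 H each → 10
  3 × C (aromatic): no H
  2 × C (aromatic): 1 H each → 2
  2 × C: 1 H each → 2
  2 × C: no H
  2 × F: no H
  1 × C: 3 H
  1 × N (aromatic): no H
  1 × N (charge +1): no H
  1 × N: no H
  1 × O: no H
  1 × O (charge -1): no H
  Total hydrogens = 17.
Molecular formula: C15H17F2N3O2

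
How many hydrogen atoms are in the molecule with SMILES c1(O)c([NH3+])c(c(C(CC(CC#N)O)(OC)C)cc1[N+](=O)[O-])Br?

17

Hydrogens are implicit in SMILES; fill each atom to its normal valence:
  5 × C (aromatic): no H
  2 × C: 3 H each → 6
  2 × C: 2 H each → 4
  2 × C: no H
  2 × O: 1 H each → 2
  2 × O: no H
  1 × Br: no H
  1 × C (aromatic): 1 H
  1 × C: 1 H
  1 × N (charge +1): 3 H
  1 × N (charge +1): no H
  1 × N: no H
  1 × O (charge -1): no H
  Total hydrogens = 17.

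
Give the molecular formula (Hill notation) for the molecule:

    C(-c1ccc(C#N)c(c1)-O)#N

C8H4N2O

Heavy atoms from the SMILES: 8 C, 2 N, 1 O.
Implicit hydrogens by atom environment:
  3 × C (aromatic): 1 H each → 3
  3 × C (aromatic): no H
  2 × C: no H
  2 × N: no H
  1 × O: 1 H
  Total hydrogens = 4.
Molecular formula: C8H4N2O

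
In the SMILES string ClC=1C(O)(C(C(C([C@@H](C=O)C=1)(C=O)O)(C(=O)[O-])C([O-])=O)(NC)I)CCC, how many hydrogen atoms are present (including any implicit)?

17

Hydrogens are implicit in SMILES; fill each atom to its normal valence:
  7 × C: no H
  4 × C: 1 H each → 4
  4 × O: no H
  2 × C: 3 H each → 6
  2 × C: 2 H each → 4
  2 × O: 1 H each → 2
  2 × O (charge -1): no H
  1 × Cl: no H
  1 × I: no H
  1 × N: 1 H
  Total hydrogens = 17.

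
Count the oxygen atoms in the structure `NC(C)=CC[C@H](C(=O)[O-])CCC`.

2

The symbol for oxygen appears 2 times in the SMILES.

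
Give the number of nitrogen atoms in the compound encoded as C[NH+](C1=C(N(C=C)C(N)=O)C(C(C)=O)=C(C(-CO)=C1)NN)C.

5

The symbol for nitrogen appears 5 times in the SMILES.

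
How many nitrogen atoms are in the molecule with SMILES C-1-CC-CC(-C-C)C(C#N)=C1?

The symbol for nitrogen appears 1 time in the SMILES.

1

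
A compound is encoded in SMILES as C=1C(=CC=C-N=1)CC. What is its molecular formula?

C7H9N

Heavy atoms from the SMILES: 7 C, 1 N.
Implicit hydrogens by atom environment:
  4 × C (aromatic): 1 H each → 4
  1 × C: 3 H
  1 × C: 2 H
  1 × C (aromatic): no H
  1 × N (aromatic): no H
  Total hydrogens = 9.
Molecular formula: C7H9N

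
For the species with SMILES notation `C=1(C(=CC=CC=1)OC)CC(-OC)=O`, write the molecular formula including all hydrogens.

C10H12O3

Heavy atoms from the SMILES: 10 C, 3 O.
Implicit hydrogens by atom environment:
  4 × C (aromatic): 1 H each → 4
  3 × O: no H
  2 × C: 3 H each → 6
  2 × C (aromatic): no H
  1 × C: 2 H
  1 × C: no H
  Total hydrogens = 12.
Molecular formula: C10H12O3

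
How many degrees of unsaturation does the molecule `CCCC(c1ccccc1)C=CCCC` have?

Molecular formula from the SMILES: C15H22.
DoU = (2C + 2 + N − H − X)/2 = (2·15 + 2 + 0 − 22 − 0)/2 = 10/2 = 5.
(Structurally: 1 ring(s) + 4 π bond(s) = 5.)

5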